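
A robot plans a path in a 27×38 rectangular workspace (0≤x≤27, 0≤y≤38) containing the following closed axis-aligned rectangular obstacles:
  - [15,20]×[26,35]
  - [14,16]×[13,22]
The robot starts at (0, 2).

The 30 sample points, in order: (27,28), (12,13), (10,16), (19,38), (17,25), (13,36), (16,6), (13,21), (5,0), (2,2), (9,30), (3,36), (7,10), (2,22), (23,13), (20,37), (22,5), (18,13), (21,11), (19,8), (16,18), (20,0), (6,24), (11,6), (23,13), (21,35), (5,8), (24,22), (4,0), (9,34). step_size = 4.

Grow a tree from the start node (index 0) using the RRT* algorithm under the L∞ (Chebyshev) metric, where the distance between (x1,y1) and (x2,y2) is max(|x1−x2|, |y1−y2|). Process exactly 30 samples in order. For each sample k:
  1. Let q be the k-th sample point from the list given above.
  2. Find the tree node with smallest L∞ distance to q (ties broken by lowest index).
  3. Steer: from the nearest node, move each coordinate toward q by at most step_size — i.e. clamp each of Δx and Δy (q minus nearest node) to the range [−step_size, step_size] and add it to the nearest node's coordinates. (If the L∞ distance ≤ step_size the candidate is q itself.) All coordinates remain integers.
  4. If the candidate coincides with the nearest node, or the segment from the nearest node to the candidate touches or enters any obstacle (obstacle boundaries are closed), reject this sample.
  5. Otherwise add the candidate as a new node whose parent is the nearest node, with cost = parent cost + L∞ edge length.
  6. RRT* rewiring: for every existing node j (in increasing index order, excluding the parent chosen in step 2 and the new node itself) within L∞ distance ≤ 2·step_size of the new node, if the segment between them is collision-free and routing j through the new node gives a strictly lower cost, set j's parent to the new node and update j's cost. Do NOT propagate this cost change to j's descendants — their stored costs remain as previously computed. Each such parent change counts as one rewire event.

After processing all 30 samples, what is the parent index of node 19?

1. q=(27,28) nearest=0 d=27 new=(4,6) → add node 1 parent=0 cost=4
2. q=(12,13) nearest=1 d=8 new=(8,10) → add node 2 parent=1 cost=8
3. q=(10,16) nearest=2 d=6 new=(10,14) → add node 3 parent=2 cost=12
4. q=(19,38) nearest=3 d=24 new=(14,18) → blocked by [14,16]×[13,22], reject
5. q=(17,25) nearest=3 d=11 new=(14,18) → blocked by [14,16]×[13,22], reject
6. q=(13,36) nearest=3 d=22 new=(13,18) → add node 4 parent=3 cost=16
7. q=(16,6) nearest=2 d=8 new=(12,6) → add node 5 parent=2 cost=12
8. q=(13,21) nearest=4 d=3 new=(13,21) → add node 6 parent=4 cost=19
9. q=(5,0) nearest=0 d=5 new=(4,0) → add node 7 parent=0 cost=4
10. q=(2,2) nearest=0 d=2 new=(2,2) → add node 8 parent=0 cost=2
11. q=(9,30) nearest=6 d=9 new=(9,25) → add node 9 parent=6 cost=23
12. q=(3,36) nearest=9 d=11 new=(5,29) → add node 10 parent=9 cost=27
13. q=(7,10) nearest=2 d=1 new=(7,10) → add node 11 parent=2 cost=9
14. q=(2,22) nearest=9 d=7 new=(5,22) → add node 12 parent=9 cost=27
15. q=(23,13) nearest=4 d=10 new=(17,14) → blocked by [14,16]×[13,22], reject
16. q=(20,37) nearest=9 d=12 new=(13,29) → add node 13 parent=9 cost=27
17. q=(22,5) nearest=5 d=10 new=(16,5) → add node 14 parent=5 cost=16
18. q=(18,13) nearest=4 d=5 new=(17,14) → blocked by [14,16]×[13,22], reject
19. q=(21,11) nearest=14 d=6 new=(20,9) → add node 15 parent=14 cost=20
20. q=(19,8) nearest=15 d=1 new=(19,8) → add node 16 parent=15 cost=21
21. q=(16,18) nearest=4 d=3 new=(16,18) → blocked by [14,16]×[13,22], reject
22. q=(20,0) nearest=14 d=5 new=(20,1) → add node 17 parent=14 cost=20
23. q=(6,24) nearest=12 d=2 new=(6,24) → add node 18 parent=12 cost=29
24. q=(11,6) nearest=5 d=1 new=(11,6) → add node 19 parent=5 cost=13
25. q=(23,13) nearest=15 d=4 new=(23,13) → add node 20 parent=15 cost=24
26. q=(21,35) nearest=13 d=8 new=(17,33) → blocked by [15,20]×[26,35], reject
27. q=(5,8) nearest=1 d=2 new=(5,8) → add node 21 parent=1 cost=6; rewire 11→21 (8<9); rewire 19→21 (12<13)
28. q=(24,22) nearest=20 d=9 new=(24,17) → add node 22 parent=20 cost=28
29. q=(4,0) nearest=7 d=0 → coincident, reject
30. q=(9,34) nearest=10 d=5 new=(9,33) → add node 23 parent=10 cost=31

Parent of node 19: 21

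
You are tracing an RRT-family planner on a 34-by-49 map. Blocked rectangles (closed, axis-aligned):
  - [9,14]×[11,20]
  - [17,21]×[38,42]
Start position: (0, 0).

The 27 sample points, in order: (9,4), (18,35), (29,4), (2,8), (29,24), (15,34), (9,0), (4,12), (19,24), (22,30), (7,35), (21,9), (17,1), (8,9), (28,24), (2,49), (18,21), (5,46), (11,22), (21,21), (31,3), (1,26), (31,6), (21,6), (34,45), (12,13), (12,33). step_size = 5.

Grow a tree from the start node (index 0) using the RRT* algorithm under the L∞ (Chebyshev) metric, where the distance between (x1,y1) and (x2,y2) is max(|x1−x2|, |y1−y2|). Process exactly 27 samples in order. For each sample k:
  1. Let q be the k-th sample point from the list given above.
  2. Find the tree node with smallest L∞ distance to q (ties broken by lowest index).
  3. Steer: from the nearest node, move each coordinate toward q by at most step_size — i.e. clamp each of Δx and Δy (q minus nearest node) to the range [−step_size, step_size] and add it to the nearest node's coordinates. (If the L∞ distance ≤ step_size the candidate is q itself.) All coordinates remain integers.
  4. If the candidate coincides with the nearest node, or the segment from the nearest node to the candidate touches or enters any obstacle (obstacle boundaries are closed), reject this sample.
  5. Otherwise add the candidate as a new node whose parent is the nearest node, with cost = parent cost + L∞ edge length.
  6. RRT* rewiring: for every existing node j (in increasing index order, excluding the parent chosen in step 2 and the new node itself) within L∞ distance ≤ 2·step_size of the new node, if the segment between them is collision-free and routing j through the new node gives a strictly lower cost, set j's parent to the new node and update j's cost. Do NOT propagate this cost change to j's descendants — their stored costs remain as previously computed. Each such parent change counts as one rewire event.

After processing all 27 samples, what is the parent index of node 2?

Parent of node 2: 1

1. q=(9,4) nearest=0 d=9 new=(5,4) → add node 1 parent=0 cost=5
2. q=(18,35) nearest=1 d=31 new=(10,9) → add node 2 parent=1 cost=10
3. q=(29,4) nearest=2 d=19 new=(15,4) → add node 3 parent=2 cost=15
4. q=(2,8) nearest=1 d=4 new=(2,8) → add node 4 parent=1 cost=9
5. q=(29,24) nearest=2 d=19 new=(15,14) → blocked by [9,14]×[11,20], reject
6. q=(15,34) nearest=2 d=25 new=(15,14) → blocked by [9,14]×[11,20], reject
7. q=(9,0) nearest=1 d=4 new=(9,0) → add node 5 parent=1 cost=9
8. q=(4,12) nearest=4 d=4 new=(4,12) → add node 6 parent=4 cost=13
9. q=(19,24) nearest=2 d=15 new=(15,14) → blocked by [9,14]×[11,20], reject
10. q=(22,30) nearest=6 d=18 new=(9,17) → blocked by [9,14]×[11,20], reject
11. q=(7,35) nearest=6 d=23 new=(7,17) → add node 7 parent=6 cost=18
12. q=(21,9) nearest=3 d=6 new=(20,9) → add node 8 parent=3 cost=20
13. q=(17,1) nearest=3 d=3 new=(17,1) → add node 9 parent=3 cost=18
14. q=(8,9) nearest=2 d=2 new=(8,9) → add node 10 parent=2 cost=12
15. q=(28,24) nearest=8 d=15 new=(25,14) → add node 11 parent=8 cost=25
16. q=(2,49) nearest=7 d=32 new=(2,22) → add node 12 parent=7 cost=23
17. q=(18,21) nearest=11 d=7 new=(20,19) → add node 13 parent=11 cost=30
18. q=(5,46) nearest=12 d=24 new=(5,27) → add node 14 parent=12 cost=28
19. q=(11,22) nearest=7 d=5 new=(11,22) → blocked by [9,14]×[11,20], reject
20. q=(21,21) nearest=13 d=2 new=(21,21) → add node 15 parent=13 cost=32
21. q=(31,3) nearest=8 d=11 new=(25,4) → add node 16 parent=8 cost=25
22. q=(1,26) nearest=12 d=4 new=(1,26) → add node 17 parent=12 cost=27
23. q=(31,6) nearest=16 d=6 new=(30,6) → add node 18 parent=16 cost=30
24. q=(21,6) nearest=8 d=3 new=(21,6) → add node 19 parent=8 cost=23
25. q=(34,45) nearest=15 d=24 new=(26,26) → add node 20 parent=15 cost=37
26. q=(12,13) nearest=2 d=4 new=(12,13) → blocked by [9,14]×[11,20], reject
27. q=(12,33) nearest=14 d=7 new=(10,32) → add node 21 parent=14 cost=33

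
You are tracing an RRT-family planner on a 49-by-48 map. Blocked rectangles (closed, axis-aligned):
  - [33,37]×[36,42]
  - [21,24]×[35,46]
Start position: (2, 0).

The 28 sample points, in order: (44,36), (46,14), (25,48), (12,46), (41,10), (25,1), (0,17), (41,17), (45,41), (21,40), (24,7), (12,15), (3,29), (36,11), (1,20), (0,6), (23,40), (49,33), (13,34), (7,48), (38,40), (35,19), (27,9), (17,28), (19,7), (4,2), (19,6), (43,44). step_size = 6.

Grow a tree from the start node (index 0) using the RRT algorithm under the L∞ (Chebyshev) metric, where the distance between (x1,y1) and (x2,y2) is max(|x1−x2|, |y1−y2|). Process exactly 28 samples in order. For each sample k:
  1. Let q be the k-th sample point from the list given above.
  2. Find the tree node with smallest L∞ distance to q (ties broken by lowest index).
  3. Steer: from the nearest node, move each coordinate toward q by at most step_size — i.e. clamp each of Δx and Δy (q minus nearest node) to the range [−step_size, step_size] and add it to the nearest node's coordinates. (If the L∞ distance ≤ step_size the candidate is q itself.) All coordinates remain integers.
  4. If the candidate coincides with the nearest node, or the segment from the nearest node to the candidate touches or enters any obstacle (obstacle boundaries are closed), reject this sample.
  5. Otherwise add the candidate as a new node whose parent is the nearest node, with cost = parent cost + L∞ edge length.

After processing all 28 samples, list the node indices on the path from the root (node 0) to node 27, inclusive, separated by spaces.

1. q=(44,36) nearest=0 d=42 new=(8,6) → add node 1 parent=0 cost=6
2. q=(46,14) nearest=1 d=38 new=(14,12) → add node 2 parent=1 cost=12
3. q=(25,48) nearest=2 d=36 new=(20,18) → add node 3 parent=2 cost=18
4. q=(12,46) nearest=3 d=28 new=(14,24) → add node 4 parent=3 cost=24
5. q=(41,10) nearest=3 d=21 new=(26,12) → add node 5 parent=3 cost=24
6. q=(25,1) nearest=2 d=11 new=(20,6) → add node 6 parent=2 cost=18
7. q=(0,17) nearest=1 d=11 new=(2,12) → add node 7 parent=1 cost=12
8. q=(41,17) nearest=5 d=15 new=(32,17) → add node 8 parent=5 cost=30
9. q=(45,41) nearest=8 d=24 new=(38,23) → add node 9 parent=8 cost=36
10. q=(21,40) nearest=4 d=16 new=(20,30) → add node 10 parent=4 cost=30
11. q=(24,7) nearest=6 d=4 new=(24,7) → add node 11 parent=6 cost=22
12. q=(12,15) nearest=2 d=3 new=(12,15) → add node 12 parent=2 cost=15
13. q=(3,29) nearest=4 d=11 new=(8,29) → add node 13 parent=4 cost=30
14. q=(36,11) nearest=8 d=6 new=(36,11) → add node 14 parent=8 cost=36
15. q=(1,20) nearest=7 d=8 new=(1,18) → add node 15 parent=7 cost=18
16. q=(0,6) nearest=0 d=6 new=(0,6) → add node 16 parent=0 cost=6
17. q=(23,40) nearest=10 d=10 new=(23,36) → blocked by [21,24]×[35,46], reject
18. q=(49,33) nearest=9 d=11 new=(44,29) → add node 17 parent=9 cost=42
19. q=(13,34) nearest=13 d=5 new=(13,34) → add node 18 parent=13 cost=35
20. q=(7,48) nearest=18 d=14 new=(7,40) → add node 19 parent=18 cost=41
21. q=(38,40) nearest=17 d=11 new=(38,35) → add node 20 parent=17 cost=48
22. q=(35,19) nearest=8 d=3 new=(35,19) → add node 21 parent=8 cost=33
23. q=(27,9) nearest=5 d=3 new=(27,9) → add node 22 parent=5 cost=27
24. q=(17,28) nearest=10 d=3 new=(17,28) → add node 23 parent=10 cost=33
25. q=(19,7) nearest=6 d=1 new=(19,7) → add node 24 parent=6 cost=19
26. q=(4,2) nearest=0 d=2 new=(4,2) → add node 25 parent=0 cost=2
27. q=(19,6) nearest=6 d=1 new=(19,6) → add node 26 parent=6 cost=19
28. q=(43,44) nearest=20 d=9 new=(43,41) → add node 27 parent=20 cost=54

Path: 0 1 2 3 5 8 9 17 20 27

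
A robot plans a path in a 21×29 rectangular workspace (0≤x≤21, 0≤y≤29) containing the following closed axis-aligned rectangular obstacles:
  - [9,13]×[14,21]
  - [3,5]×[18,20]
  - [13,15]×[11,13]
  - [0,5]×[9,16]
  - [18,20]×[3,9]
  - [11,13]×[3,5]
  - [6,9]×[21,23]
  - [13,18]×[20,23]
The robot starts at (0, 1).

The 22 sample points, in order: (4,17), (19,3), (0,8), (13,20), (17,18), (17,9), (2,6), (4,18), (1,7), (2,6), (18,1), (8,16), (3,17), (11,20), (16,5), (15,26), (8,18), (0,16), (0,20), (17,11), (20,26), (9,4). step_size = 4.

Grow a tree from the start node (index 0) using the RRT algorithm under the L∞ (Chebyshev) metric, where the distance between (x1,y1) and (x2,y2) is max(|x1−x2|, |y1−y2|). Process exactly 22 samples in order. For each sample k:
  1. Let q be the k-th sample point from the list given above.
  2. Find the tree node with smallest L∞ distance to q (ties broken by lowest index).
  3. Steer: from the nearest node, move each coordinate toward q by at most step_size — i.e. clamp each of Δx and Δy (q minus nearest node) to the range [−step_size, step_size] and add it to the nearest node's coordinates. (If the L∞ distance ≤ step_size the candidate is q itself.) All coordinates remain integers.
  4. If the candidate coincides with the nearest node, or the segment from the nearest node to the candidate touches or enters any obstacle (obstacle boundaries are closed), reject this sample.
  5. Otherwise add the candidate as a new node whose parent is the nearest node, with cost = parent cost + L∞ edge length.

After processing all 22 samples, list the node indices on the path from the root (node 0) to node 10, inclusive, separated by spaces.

Path: 0 1 2 5 8 10

1. q=(4,17) nearest=0 d=16 new=(4,5) → add node 1 parent=0 cost=4
2. q=(19,3) nearest=1 d=15 new=(8,3) → add node 2 parent=1 cost=8
3. q=(0,8) nearest=1 d=4 new=(0,8) → add node 3 parent=1 cost=8
4. q=(13,20) nearest=3 d=13 new=(4,12) → blocked by [0,5]×[9,16], reject
5. q=(17,18) nearest=1 d=13 new=(8,9) → add node 4 parent=1 cost=8
6. q=(17,9) nearest=2 d=9 new=(12,7) → add node 5 parent=2 cost=12
7. q=(2,6) nearest=1 d=2 new=(2,6) → add node 6 parent=1 cost=6
8. q=(4,18) nearest=4 d=9 new=(4,13) → blocked by [0,5]×[9,16], reject
9. q=(1,7) nearest=3 d=1 new=(1,7) → add node 7 parent=3 cost=9
10. q=(2,6) nearest=6 d=0 → coincident, reject
11. q=(18,1) nearest=5 d=6 new=(16,3) → add node 8 parent=5 cost=16
12. q=(8,16) nearest=4 d=7 new=(8,13) → add node 9 parent=4 cost=12
13. q=(3,17) nearest=9 d=5 new=(4,17) → blocked by [0,5]×[9,16], reject
14. q=(11,20) nearest=9 d=7 new=(11,17) → blocked by [9,13]×[14,21], reject
15. q=(16,5) nearest=8 d=2 new=(16,5) → add node 10 parent=8 cost=18
16. q=(15,26) nearest=9 d=13 new=(12,17) → blocked by [9,13]×[14,21], reject
17. q=(8,18) nearest=9 d=5 new=(8,17) → add node 11 parent=9 cost=16
18. q=(0,16) nearest=3 d=8 new=(0,12) → blocked by [0,5]×[9,16], reject
19. q=(0,20) nearest=9 d=8 new=(4,17) → blocked by [0,5]×[9,16], reject
20. q=(17,11) nearest=5 d=5 new=(16,11) → add node 12 parent=5 cost=16
21. q=(20,26) nearest=11 d=12 new=(12,21) → blocked by [9,13]×[14,21], reject
22. q=(9,4) nearest=2 d=1 new=(9,4) → add node 13 parent=2 cost=9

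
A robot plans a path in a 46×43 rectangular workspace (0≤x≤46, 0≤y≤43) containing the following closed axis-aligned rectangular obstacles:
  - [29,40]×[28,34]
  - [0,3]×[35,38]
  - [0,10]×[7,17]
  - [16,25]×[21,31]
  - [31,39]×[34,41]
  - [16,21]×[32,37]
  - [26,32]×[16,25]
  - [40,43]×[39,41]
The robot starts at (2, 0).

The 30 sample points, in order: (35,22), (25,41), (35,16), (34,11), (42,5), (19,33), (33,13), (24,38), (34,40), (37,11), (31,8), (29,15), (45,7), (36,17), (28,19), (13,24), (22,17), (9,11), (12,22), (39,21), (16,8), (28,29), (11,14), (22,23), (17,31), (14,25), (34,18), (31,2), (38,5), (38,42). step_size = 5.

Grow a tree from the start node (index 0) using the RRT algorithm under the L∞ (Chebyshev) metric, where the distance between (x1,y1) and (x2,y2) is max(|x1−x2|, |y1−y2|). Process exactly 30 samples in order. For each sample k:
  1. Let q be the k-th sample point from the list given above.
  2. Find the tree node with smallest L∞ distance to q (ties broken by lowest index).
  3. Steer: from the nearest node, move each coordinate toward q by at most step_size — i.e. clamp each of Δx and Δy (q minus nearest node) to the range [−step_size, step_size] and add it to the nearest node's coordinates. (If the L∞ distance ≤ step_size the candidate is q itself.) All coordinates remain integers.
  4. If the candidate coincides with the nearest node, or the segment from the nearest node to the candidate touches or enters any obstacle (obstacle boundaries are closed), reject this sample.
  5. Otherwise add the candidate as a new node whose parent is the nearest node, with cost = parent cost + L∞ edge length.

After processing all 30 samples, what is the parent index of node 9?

1. q=(35,22) nearest=0 d=33 new=(7,5) → add node 1 parent=0 cost=5
2. q=(25,41) nearest=1 d=36 new=(12,10) → blocked by [0,10]×[7,17], reject
3. q=(35,16) nearest=1 d=28 new=(12,10) → blocked by [0,10]×[7,17], reject
4. q=(34,11) nearest=1 d=27 new=(12,10) → blocked by [0,10]×[7,17], reject
5. q=(42,5) nearest=1 d=35 new=(12,5) → add node 2 parent=1 cost=10
6. q=(19,33) nearest=1 d=28 new=(12,10) → blocked by [0,10]×[7,17], reject
7. q=(33,13) nearest=2 d=21 new=(17,10) → add node 3 parent=2 cost=15
8. q=(24,38) nearest=3 d=28 new=(22,15) → add node 4 parent=3 cost=20
9. q=(34,40) nearest=4 d=25 new=(27,20) → blocked by [26,32]×[16,25], reject
10. q=(37,11) nearest=4 d=15 new=(27,11) → add node 5 parent=4 cost=25
11. q=(31,8) nearest=5 d=4 new=(31,8) → add node 6 parent=5 cost=29
12. q=(29,15) nearest=5 d=4 new=(29,15) → add node 7 parent=5 cost=29
13. q=(45,7) nearest=6 d=14 new=(36,7) → add node 8 parent=6 cost=34
14. q=(36,17) nearest=7 d=7 new=(34,17) → blocked by [26,32]×[16,25], reject
15. q=(28,19) nearest=7 d=4 new=(28,19) → blocked by [26,32]×[16,25], reject
16. q=(13,24) nearest=4 d=9 new=(17,20) → add node 9 parent=4 cost=25
17. q=(22,17) nearest=4 d=2 new=(22,17) → add node 10 parent=4 cost=22
18. q=(9,11) nearest=1 d=6 new=(9,10) → blocked by [0,10]×[7,17], reject
19. q=(12,22) nearest=9 d=5 new=(12,22) → add node 11 parent=9 cost=30
20. q=(39,21) nearest=7 d=10 new=(34,20) → blocked by [26,32]×[16,25], reject
21. q=(16,8) nearest=3 d=2 new=(16,8) → add node 12 parent=3 cost=17
22. q=(28,29) nearest=9 d=11 new=(22,25) → blocked by [16,25]×[21,31], reject
23. q=(11,14) nearest=3 d=6 new=(12,14) → add node 13 parent=3 cost=20
24. q=(22,23) nearest=9 d=5 new=(22,23) → blocked by [16,25]×[21,31], reject
25. q=(17,31) nearest=11 d=9 new=(17,27) → blocked by [16,25]×[21,31], reject
26. q=(14,25) nearest=11 d=3 new=(14,25) → add node 14 parent=11 cost=33
27. q=(34,18) nearest=7 d=5 new=(34,18) → blocked by [26,32]×[16,25], reject
28. q=(31,2) nearest=8 d=5 new=(31,2) → add node 15 parent=8 cost=39
29. q=(38,5) nearest=8 d=2 new=(38,5) → add node 16 parent=8 cost=36
30. q=(38,42) nearest=9 d=22 new=(22,25) → blocked by [16,25]×[21,31], reject

Parent of node 9: 4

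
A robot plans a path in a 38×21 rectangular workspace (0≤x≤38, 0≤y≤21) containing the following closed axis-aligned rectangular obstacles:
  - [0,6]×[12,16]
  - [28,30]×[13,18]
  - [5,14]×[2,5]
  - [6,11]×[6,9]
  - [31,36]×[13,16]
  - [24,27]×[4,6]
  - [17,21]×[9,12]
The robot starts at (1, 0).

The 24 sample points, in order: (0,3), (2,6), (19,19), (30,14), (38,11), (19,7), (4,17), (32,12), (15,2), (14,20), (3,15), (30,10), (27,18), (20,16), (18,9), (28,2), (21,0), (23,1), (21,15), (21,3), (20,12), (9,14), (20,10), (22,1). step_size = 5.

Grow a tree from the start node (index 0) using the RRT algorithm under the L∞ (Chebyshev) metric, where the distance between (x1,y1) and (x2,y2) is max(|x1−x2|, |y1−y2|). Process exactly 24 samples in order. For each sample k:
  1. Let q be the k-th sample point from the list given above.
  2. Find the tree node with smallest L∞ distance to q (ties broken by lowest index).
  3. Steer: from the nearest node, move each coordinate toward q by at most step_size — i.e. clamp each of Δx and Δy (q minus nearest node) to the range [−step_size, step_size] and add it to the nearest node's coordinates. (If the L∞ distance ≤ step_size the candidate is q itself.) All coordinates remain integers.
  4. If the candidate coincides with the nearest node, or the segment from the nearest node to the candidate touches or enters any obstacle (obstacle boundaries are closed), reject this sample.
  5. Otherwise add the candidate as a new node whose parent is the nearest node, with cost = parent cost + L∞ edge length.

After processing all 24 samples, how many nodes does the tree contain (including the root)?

1. q=(0,3) nearest=0 d=3 new=(0,3) → add node 1 parent=0 cost=3
2. q=(2,6) nearest=1 d=3 new=(2,6) → add node 2 parent=1 cost=6
3. q=(19,19) nearest=2 d=17 new=(7,11) → add node 3 parent=2 cost=11
4. q=(30,14) nearest=3 d=23 new=(12,14) → add node 4 parent=3 cost=16
5. q=(38,11) nearest=4 d=26 new=(17,11) → blocked by [17,21]×[9,12], reject
6. q=(19,7) nearest=4 d=7 new=(17,9) → blocked by [17,21]×[9,12], reject
7. q=(4,17) nearest=3 d=6 new=(4,16) → blocked by [0,6]×[12,16], reject
8. q=(32,12) nearest=4 d=20 new=(17,12) → blocked by [17,21]×[9,12], reject
9. q=(15,2) nearest=3 d=9 new=(12,6) → blocked by [6,11]×[6,9], reject
10. q=(14,20) nearest=4 d=6 new=(14,19) → add node 5 parent=4 cost=21
11. q=(3,15) nearest=3 d=4 new=(3,15) → blocked by [0,6]×[12,16], reject
12. q=(30,10) nearest=5 d=16 new=(19,14) → add node 6 parent=5 cost=26
13. q=(27,18) nearest=6 d=8 new=(24,18) → add node 7 parent=6 cost=31
14. q=(20,16) nearest=6 d=2 new=(20,16) → add node 8 parent=6 cost=28
15. q=(18,9) nearest=6 d=5 new=(18,9) → blocked by [17,21]×[9,12], reject
16. q=(28,2) nearest=6 d=12 new=(24,9) → blocked by [17,21]×[9,12], reject
17. q=(21,0) nearest=3 d=14 new=(12,6) → blocked by [6,11]×[6,9], reject
18. q=(23,1) nearest=4 d=13 new=(17,9) → blocked by [17,21]×[9,12], reject
19. q=(21,15) nearest=8 d=1 new=(21,15) → add node 9 parent=8 cost=29
20. q=(21,3) nearest=4 d=11 new=(17,9) → blocked by [17,21]×[9,12], reject
21. q=(20,12) nearest=6 d=2 new=(20,12) → blocked by [17,21]×[9,12], reject
22. q=(9,14) nearest=3 d=3 new=(9,14) → add node 10 parent=3 cost=14
23. q=(20,10) nearest=6 d=4 new=(20,10) → blocked by [17,21]×[9,12], reject
24. q=(22,1) nearest=4 d=13 new=(17,9) → blocked by [17,21]×[9,12], reject

Node count: 11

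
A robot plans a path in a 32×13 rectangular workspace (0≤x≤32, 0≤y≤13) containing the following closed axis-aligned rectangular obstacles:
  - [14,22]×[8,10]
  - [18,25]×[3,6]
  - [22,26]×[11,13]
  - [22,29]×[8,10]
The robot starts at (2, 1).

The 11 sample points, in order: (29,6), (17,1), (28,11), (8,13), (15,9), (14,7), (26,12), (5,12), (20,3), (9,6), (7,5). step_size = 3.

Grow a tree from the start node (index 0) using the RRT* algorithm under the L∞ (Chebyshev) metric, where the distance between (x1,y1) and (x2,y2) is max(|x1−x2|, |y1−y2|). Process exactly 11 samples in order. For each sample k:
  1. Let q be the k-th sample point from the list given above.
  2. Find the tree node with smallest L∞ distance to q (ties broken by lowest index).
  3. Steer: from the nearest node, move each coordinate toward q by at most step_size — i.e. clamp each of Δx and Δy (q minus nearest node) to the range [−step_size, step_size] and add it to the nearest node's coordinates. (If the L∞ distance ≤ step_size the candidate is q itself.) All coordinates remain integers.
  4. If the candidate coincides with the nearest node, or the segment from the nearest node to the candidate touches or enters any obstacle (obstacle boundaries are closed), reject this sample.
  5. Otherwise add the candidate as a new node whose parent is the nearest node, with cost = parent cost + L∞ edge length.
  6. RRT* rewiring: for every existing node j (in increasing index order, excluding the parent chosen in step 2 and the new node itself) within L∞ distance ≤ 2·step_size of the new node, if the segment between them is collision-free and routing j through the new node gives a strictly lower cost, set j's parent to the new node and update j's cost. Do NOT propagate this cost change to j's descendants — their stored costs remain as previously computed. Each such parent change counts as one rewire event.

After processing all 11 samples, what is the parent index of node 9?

1. q=(29,6) nearest=0 d=27 new=(5,4) → add node 1 parent=0 cost=3
2. q=(17,1) nearest=1 d=12 new=(8,1) → add node 2 parent=1 cost=6
3. q=(28,11) nearest=2 d=20 new=(11,4) → add node 3 parent=2 cost=9
4. q=(8,13) nearest=1 d=9 new=(8,7) → add node 4 parent=1 cost=6
5. q=(15,9) nearest=3 d=5 new=(14,7) → add node 5 parent=3 cost=12
6. q=(14,7) nearest=5 d=0 → coincident, reject
7. q=(26,12) nearest=5 d=12 new=(17,10) → blocked by [14,22]×[8,10], reject
8. q=(5,12) nearest=4 d=5 new=(5,10) → add node 6 parent=4 cost=9
9. q=(20,3) nearest=5 d=6 new=(17,4) → add node 7 parent=5 cost=15
10. q=(9,6) nearest=4 d=1 new=(9,6) → add node 8 parent=4 cost=7
11. q=(7,5) nearest=1 d=2 new=(7,5) → add node 9 parent=1 cost=5

Parent of node 9: 1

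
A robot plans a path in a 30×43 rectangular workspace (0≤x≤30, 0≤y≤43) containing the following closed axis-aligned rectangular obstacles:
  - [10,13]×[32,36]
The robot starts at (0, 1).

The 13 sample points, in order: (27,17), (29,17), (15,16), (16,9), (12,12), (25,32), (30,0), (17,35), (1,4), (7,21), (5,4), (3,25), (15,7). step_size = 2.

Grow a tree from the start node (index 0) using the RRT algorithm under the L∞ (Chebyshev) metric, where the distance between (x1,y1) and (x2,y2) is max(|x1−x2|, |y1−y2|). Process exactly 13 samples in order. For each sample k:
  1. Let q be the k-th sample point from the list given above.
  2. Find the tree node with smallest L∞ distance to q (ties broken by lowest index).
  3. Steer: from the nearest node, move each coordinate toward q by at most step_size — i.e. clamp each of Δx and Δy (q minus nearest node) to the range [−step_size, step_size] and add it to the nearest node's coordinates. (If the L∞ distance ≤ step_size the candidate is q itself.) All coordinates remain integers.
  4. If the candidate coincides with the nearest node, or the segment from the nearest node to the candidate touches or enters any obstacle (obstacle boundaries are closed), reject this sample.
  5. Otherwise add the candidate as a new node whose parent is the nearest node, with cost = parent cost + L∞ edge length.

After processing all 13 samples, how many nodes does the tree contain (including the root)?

1. q=(27,17) nearest=0 d=27 new=(2,3) → add node 1 parent=0 cost=2
2. q=(29,17) nearest=1 d=27 new=(4,5) → add node 2 parent=1 cost=4
3. q=(15,16) nearest=2 d=11 new=(6,7) → add node 3 parent=2 cost=6
4. q=(16,9) nearest=3 d=10 new=(8,9) → add node 4 parent=3 cost=8
5. q=(12,12) nearest=4 d=4 new=(10,11) → add node 5 parent=4 cost=10
6. q=(25,32) nearest=5 d=21 new=(12,13) → add node 6 parent=5 cost=12
7. q=(30,0) nearest=6 d=18 new=(14,11) → add node 7 parent=6 cost=14
8. q=(17,35) nearest=6 d=22 new=(14,15) → add node 8 parent=6 cost=14
9. q=(1,4) nearest=1 d=1 new=(1,4) → add node 9 parent=1 cost=3
10. q=(7,21) nearest=8 d=7 new=(12,17) → add node 10 parent=8 cost=16
11. q=(5,4) nearest=2 d=1 new=(5,4) → add node 11 parent=2 cost=5
12. q=(3,25) nearest=10 d=9 new=(10,19) → add node 12 parent=10 cost=18
13. q=(15,7) nearest=7 d=4 new=(15,9) → add node 13 parent=7 cost=16

Node count: 14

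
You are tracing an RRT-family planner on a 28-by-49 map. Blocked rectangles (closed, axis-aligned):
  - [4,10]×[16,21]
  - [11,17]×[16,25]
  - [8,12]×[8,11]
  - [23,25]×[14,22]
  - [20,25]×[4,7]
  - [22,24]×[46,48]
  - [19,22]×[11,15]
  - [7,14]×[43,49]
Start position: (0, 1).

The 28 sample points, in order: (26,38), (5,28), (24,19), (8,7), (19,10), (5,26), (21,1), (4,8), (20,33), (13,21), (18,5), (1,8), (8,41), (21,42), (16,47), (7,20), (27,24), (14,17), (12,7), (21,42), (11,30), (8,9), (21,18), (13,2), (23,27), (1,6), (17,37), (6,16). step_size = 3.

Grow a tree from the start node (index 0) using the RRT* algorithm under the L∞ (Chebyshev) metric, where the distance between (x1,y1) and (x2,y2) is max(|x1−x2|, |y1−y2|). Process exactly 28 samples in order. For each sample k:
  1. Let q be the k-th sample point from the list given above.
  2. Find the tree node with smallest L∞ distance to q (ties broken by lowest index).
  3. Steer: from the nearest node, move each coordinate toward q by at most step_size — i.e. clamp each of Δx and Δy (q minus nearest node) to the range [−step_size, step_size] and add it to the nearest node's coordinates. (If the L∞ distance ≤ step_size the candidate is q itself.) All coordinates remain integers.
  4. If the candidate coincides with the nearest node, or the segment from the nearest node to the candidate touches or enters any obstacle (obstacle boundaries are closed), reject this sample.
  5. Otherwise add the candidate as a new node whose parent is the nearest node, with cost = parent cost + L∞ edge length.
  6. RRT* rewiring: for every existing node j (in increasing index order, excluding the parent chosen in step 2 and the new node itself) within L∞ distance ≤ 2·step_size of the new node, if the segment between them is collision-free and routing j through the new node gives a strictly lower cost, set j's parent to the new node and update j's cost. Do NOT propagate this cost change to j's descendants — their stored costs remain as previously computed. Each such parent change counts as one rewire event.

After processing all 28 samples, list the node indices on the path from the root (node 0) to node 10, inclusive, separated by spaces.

Path: 0 1 2 3 5 8 10

1. q=(26,38) nearest=0 d=37 new=(3,4) → add node 1 parent=0 cost=3
2. q=(5,28) nearest=1 d=24 new=(5,7) → add node 2 parent=1 cost=6
3. q=(24,19) nearest=2 d=19 new=(8,10) → blocked by [8,12]×[8,11], reject
4. q=(8,7) nearest=2 d=3 new=(8,7) → add node 3 parent=2 cost=9
5. q=(19,10) nearest=3 d=11 new=(11,10) → blocked by [8,12]×[8,11], reject
6. q=(5,26) nearest=2 d=19 new=(5,10) → add node 4 parent=2 cost=9
7. q=(21,1) nearest=3 d=13 new=(11,4) → add node 5 parent=3 cost=12
8. q=(4,8) nearest=2 d=1 new=(4,8) → add node 6 parent=2 cost=7
9. q=(20,33) nearest=4 d=23 new=(8,13) → add node 7 parent=4 cost=12
10. q=(13,21) nearest=7 d=8 new=(11,16) → blocked by [11,17]×[16,25], reject
11. q=(18,5) nearest=5 d=7 new=(14,5) → add node 8 parent=5 cost=15
12. q=(1,8) nearest=6 d=3 new=(1,8) → add node 9 parent=6 cost=10
13. q=(8,41) nearest=7 d=28 new=(8,16) → blocked by [4,10]×[16,21], reject
14. q=(21,42) nearest=7 d=29 new=(11,16) → blocked by [11,17]×[16,25], reject
15. q=(16,47) nearest=7 d=34 new=(11,16) → blocked by [11,17]×[16,25], reject
16. q=(7,20) nearest=7 d=7 new=(7,16) → blocked by [4,10]×[16,21], reject
17. q=(27,24) nearest=3 d=19 new=(11,10) → blocked by [8,12]×[8,11], reject
18. q=(14,17) nearest=7 d=6 new=(11,16) → blocked by [11,17]×[16,25], reject
19. q=(12,7) nearest=8 d=2 new=(12,7) → add node 10 parent=8 cost=17
20. q=(21,42) nearest=7 d=29 new=(11,16) → blocked by [11,17]×[16,25], reject
21. q=(11,30) nearest=7 d=17 new=(11,16) → blocked by [11,17]×[16,25], reject
22. q=(8,9) nearest=3 d=2 new=(8,9) → blocked by [8,12]×[8,11], reject
23. q=(21,18) nearest=10 d=11 new=(15,10) → add node 11 parent=10 cost=20
24. q=(13,2) nearest=5 d=2 new=(13,2) → add node 12 parent=5 cost=14
25. q=(23,27) nearest=7 d=15 new=(11,16) → blocked by [11,17]×[16,25], reject
26. q=(1,6) nearest=1 d=2 new=(1,6) → add node 13 parent=1 cost=5; rewire 9→13 (7<10)
27. q=(17,37) nearest=7 d=24 new=(11,16) → blocked by [11,17]×[16,25], reject
28. q=(6,16) nearest=7 d=3 new=(6,16) → blocked by [4,10]×[16,21], reject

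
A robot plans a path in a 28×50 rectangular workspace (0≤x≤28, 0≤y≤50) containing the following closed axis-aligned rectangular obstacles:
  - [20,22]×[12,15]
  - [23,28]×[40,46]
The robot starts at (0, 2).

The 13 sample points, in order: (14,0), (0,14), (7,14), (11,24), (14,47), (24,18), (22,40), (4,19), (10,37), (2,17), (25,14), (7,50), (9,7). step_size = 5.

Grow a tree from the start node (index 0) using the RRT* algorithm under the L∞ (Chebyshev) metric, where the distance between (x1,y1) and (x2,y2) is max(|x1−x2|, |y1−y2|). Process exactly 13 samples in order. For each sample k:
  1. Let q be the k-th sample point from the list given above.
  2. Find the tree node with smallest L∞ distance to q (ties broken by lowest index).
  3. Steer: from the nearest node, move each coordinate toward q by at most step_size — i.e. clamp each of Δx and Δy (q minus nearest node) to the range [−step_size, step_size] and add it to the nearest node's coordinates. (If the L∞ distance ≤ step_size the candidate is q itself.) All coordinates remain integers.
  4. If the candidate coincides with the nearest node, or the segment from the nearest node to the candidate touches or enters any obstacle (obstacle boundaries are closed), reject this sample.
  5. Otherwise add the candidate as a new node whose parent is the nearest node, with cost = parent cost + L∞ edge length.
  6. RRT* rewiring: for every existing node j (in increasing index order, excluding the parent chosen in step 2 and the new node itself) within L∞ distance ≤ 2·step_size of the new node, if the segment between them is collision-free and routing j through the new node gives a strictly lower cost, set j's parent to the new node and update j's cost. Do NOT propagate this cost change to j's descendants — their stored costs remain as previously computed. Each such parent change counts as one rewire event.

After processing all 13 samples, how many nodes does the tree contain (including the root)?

Node count: 14

1. q=(14,0) nearest=0 d=14 new=(5,0) → add node 1 parent=0 cost=5
2. q=(0,14) nearest=0 d=12 new=(0,7) → add node 2 parent=0 cost=5
3. q=(7,14) nearest=2 d=7 new=(5,12) → add node 3 parent=2 cost=10
4. q=(11,24) nearest=3 d=12 new=(10,17) → add node 4 parent=3 cost=15
5. q=(14,47) nearest=4 d=30 new=(14,22) → add node 5 parent=4 cost=20
6. q=(24,18) nearest=5 d=10 new=(19,18) → add node 6 parent=5 cost=25
7. q=(22,40) nearest=5 d=18 new=(19,27) → add node 7 parent=5 cost=25
8. q=(4,19) nearest=4 d=6 new=(5,19) → add node 8 parent=4 cost=20
9. q=(10,37) nearest=7 d=10 new=(14,32) → add node 9 parent=7 cost=30
10. q=(2,17) nearest=8 d=3 new=(2,17) → add node 10 parent=8 cost=23
11. q=(25,14) nearest=6 d=6 new=(24,14) → add node 11 parent=6 cost=30
12. q=(7,50) nearest=9 d=18 new=(9,37) → add node 12 parent=9 cost=35
13. q=(9,7) nearest=3 d=5 new=(9,7) → add node 13 parent=3 cost=15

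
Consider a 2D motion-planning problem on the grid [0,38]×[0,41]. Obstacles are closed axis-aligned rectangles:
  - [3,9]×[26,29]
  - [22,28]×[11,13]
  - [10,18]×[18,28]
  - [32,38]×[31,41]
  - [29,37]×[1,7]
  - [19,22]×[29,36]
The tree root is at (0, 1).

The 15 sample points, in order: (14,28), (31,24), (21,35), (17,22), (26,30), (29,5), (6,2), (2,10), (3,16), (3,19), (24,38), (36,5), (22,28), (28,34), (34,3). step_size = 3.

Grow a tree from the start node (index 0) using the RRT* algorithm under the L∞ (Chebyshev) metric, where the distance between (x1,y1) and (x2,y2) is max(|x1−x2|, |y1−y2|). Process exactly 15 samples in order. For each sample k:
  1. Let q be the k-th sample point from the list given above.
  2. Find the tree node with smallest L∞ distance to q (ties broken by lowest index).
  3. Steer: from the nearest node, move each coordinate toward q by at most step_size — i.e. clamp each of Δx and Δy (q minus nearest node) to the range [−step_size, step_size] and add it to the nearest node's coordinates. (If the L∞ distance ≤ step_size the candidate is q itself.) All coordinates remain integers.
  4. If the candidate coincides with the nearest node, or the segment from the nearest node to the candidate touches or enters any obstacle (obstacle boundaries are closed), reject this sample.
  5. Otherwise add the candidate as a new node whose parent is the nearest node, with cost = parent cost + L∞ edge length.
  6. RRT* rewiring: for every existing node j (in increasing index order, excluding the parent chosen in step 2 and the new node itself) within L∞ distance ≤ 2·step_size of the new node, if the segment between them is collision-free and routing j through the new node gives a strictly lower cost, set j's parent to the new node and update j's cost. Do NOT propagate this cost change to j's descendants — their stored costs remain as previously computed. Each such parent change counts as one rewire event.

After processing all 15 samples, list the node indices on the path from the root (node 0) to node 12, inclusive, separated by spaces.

1. q=(14,28) nearest=0 d=27 new=(3,4) → add node 1 parent=0 cost=3
2. q=(31,24) nearest=1 d=28 new=(6,7) → add node 2 parent=1 cost=6
3. q=(21,35) nearest=2 d=28 new=(9,10) → add node 3 parent=2 cost=9
4. q=(17,22) nearest=3 d=12 new=(12,13) → add node 4 parent=3 cost=12
5. q=(26,30) nearest=4 d=17 new=(15,16) → add node 5 parent=4 cost=15
6. q=(29,5) nearest=5 d=14 new=(18,13) → add node 6 parent=5 cost=18
7. q=(6,2) nearest=1 d=3 new=(6,2) → add node 7 parent=1 cost=6
8. q=(2,10) nearest=2 d=4 new=(3,10) → add node 8 parent=2 cost=9
9. q=(3,16) nearest=3 d=6 new=(6,13) → add node 9 parent=3 cost=12
10. q=(3,19) nearest=9 d=6 new=(3,16) → add node 10 parent=9 cost=15
11. q=(24,38) nearest=5 d=22 new=(18,19) → blocked by [10,18]×[18,28], reject
12. q=(36,5) nearest=6 d=18 new=(21,10) → add node 11 parent=6 cost=21
13. q=(22,28) nearest=5 d=12 new=(18,19) → blocked by [10,18]×[18,28], reject
14. q=(28,34) nearest=5 d=18 new=(18,19) → blocked by [10,18]×[18,28], reject
15. q=(34,3) nearest=11 d=13 new=(24,7) → add node 12 parent=11 cost=24

Path: 0 1 2 3 4 5 6 11 12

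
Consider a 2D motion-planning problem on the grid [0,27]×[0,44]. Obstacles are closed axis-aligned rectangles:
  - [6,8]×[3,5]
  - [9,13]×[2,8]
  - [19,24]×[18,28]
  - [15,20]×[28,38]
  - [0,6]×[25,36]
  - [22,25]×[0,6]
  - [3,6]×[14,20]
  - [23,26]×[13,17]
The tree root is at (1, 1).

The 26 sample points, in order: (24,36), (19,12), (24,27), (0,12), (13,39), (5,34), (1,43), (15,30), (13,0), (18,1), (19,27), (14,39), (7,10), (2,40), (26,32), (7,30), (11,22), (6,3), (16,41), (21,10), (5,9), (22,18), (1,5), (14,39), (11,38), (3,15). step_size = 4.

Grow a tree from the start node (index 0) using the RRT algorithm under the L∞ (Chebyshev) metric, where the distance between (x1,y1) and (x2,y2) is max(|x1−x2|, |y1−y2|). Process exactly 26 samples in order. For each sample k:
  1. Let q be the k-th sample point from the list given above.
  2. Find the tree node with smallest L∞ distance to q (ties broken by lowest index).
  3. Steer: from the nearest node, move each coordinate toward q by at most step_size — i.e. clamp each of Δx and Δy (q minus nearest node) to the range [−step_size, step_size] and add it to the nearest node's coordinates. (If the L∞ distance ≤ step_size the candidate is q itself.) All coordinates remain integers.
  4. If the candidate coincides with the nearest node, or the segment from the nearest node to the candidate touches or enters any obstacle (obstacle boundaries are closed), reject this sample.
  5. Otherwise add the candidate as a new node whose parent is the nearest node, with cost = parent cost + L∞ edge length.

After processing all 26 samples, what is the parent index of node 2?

Parent of node 2: 1

1. q=(24,36) nearest=0 d=35 new=(5,5) → add node 1 parent=0 cost=4
2. q=(19,12) nearest=1 d=14 new=(9,9) → add node 2 parent=1 cost=8
3. q=(24,27) nearest=2 d=18 new=(13,13) → add node 3 parent=2 cost=12
4. q=(0,12) nearest=1 d=7 new=(1,9) → add node 4 parent=1 cost=8
5. q=(13,39) nearest=3 d=26 new=(13,17) → add node 5 parent=3 cost=16
6. q=(5,34) nearest=5 d=17 new=(9,21) → add node 6 parent=5 cost=20
7. q=(1,43) nearest=6 d=22 new=(5,25) → blocked by [0,6]×[25,36], reject
8. q=(15,30) nearest=6 d=9 new=(13,25) → add node 7 parent=6 cost=24
9. q=(13,0) nearest=1 d=8 new=(9,1) → blocked by [6,8]×[3,5], reject
10. q=(18,1) nearest=2 d=9 new=(13,5) → blocked by [9,13]×[2,8], reject
11. q=(19,27) nearest=7 d=6 new=(17,27) → add node 8 parent=7 cost=28
12. q=(14,39) nearest=8 d=12 new=(14,31) → blocked by [15,20]×[28,38], reject
13. q=(7,10) nearest=2 d=2 new=(7,10) → add node 9 parent=2 cost=10
14. q=(2,40) nearest=7 d=15 new=(9,29) → add node 10 parent=7 cost=28
15. q=(26,32) nearest=8 d=9 new=(21,31) → blocked by [15,20]×[28,38], reject
16. q=(7,30) nearest=10 d=2 new=(7,30) → add node 11 parent=10 cost=30
17. q=(11,22) nearest=6 d=2 new=(11,22) → add node 12 parent=6 cost=22
18. q=(6,3) nearest=1 d=2 new=(6,3) → blocked by [6,8]×[3,5], reject
19. q=(16,41) nearest=11 d=11 new=(11,34) → add node 13 parent=11 cost=34
20. q=(21,10) nearest=3 d=8 new=(17,10) → add node 14 parent=3 cost=16
21. q=(5,9) nearest=9 d=2 new=(5,9) → add node 15 parent=9 cost=12
22. q=(22,18) nearest=14 d=8 new=(21,14) → add node 16 parent=14 cost=20
23. q=(1,5) nearest=0 d=4 new=(1,5) → add node 17 parent=0 cost=4
24. q=(14,39) nearest=13 d=5 new=(14,38) → add node 18 parent=13 cost=38
25. q=(11,38) nearest=18 d=3 new=(11,38) → add node 19 parent=18 cost=41
26. q=(3,15) nearest=9 d=5 new=(3,14) → blocked by [3,6]×[14,20], reject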